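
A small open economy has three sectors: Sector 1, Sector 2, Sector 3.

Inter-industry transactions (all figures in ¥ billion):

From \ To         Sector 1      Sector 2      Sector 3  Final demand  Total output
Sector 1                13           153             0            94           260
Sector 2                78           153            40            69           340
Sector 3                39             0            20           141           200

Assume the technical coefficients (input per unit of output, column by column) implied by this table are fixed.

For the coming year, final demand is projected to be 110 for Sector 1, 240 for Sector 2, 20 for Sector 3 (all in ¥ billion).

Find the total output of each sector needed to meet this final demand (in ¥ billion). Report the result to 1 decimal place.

Technical coefficients a_ij = z_ij / X_j:
  a_11 = 13/260 = 0.05, a_21 = 78/260 = 0.30, a_31 = 39/260 = 0.15
  a_12 = 153/340 = 0.45, a_22 = 153/340 = 0.45, a_32 = 0/340 = 0.00
  a_13 = 0/200 = 0.00, a_23 = 40/200 = 0.20, a_33 = 20/200 = 0.10
I − A =
  [   0.95    -0.45     0.00]
  [  -0.30     0.55    -0.20]
  [  -0.15     0.00     0.90]
Cofactors of I−A, C_ij = (−1)^(i+j)·(minor ij) (rows/columns in the sector order above):
  C_11 = (0.55)(0.90) − (-0.20)(0.00) = 0.4950
  C_12 = −[(-0.30)(0.90) − (-0.20)(-0.15)] = 0.3000
  C_13 = (-0.30)(0.00) − (0.55)(-0.15) = 0.0825
  C_21 = −[(-0.45)(0.90) − (0.00)(0.00)] = 0.4050
  C_22 = (0.95)(0.90) − (0.00)(-0.15) = 0.8550
  C_23 = −[(0.95)(0.00) − (-0.45)(-0.15)] = 0.0675
  C_31 = (-0.45)(-0.20) − (0.00)(0.55) = 0.0900
  C_32 = −[(0.95)(-0.20) − (0.00)(-0.30)] = 0.1900
  C_33 = (0.95)(0.55) − (-0.45)(-0.30) = 0.3875
det(I−A) = Σ_j (I−A)_1j·C_1j = (0.95)(0.4950) + (-0.45)(0.3000) + (0.00)(0.0825) = 0.33525
adj(I−A) = Cᵀ =
  [ 0.4950   0.4050   0.0900]
  [ 0.3000   0.8550   0.1900]
  [ 0.0825   0.0675   0.3875]
(I − A)⁻¹ = adj(I−A) / det(I−A) ≈
  [   1.4765     1.2081     0.2685]
  [   0.8949     2.5503     0.5667]
  [   0.2461     0.2013     1.1559]
x = (I − A)⁻¹ d = adj(I−A)·d / det(I−A), with det(I−A) = 0.33525:
  x_1 = (0.4950·110 + 0.4050·240 + 0.0900·20) / 0.33525 = 153.45 / 0.33525 ≈ 457.7
  x_2 = (0.3000·110 + 0.8550·240 + 0.1900·20) / 0.33525 = 242.00 / 0.33525 ≈ 721.8
  x_3 = (0.0825·110 + 0.0675·240 + 0.3875·20) / 0.33525 = 33.025 / 0.33525 ≈ 98.5

x_1 = 457.7, x_2 = 721.8, x_3 = 98.5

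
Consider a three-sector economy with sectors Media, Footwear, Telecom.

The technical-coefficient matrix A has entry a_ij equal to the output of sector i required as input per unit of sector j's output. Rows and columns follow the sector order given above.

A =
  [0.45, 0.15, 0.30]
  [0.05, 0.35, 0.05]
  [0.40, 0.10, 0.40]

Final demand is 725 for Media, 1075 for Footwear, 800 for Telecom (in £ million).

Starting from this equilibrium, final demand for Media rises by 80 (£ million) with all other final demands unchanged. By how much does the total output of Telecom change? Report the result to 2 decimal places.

I − A =
  [   0.55    -0.15    -0.30]
  [  -0.05     0.65    -0.05]
  [  -0.40    -0.10     0.60]
Cofactors of I−A, C_ij = (−1)^(i+j)·(minor ij) (rows/columns in the sector order above):
  C_11 = (0.65)(0.60) − (-0.05)(-0.10) = 0.3850
  C_12 = −[(-0.05)(0.60) − (-0.05)(-0.40)] = 0.0500
  C_13 = (-0.05)(-0.10) − (0.65)(-0.40) = 0.2650
  C_21 = −[(-0.15)(0.60) − (-0.30)(-0.10)] = 0.1200
  C_22 = (0.55)(0.60) − (-0.30)(-0.40) = 0.2100
  C_23 = −[(0.55)(-0.10) − (-0.15)(-0.40)] = 0.1150
  C_31 = (-0.15)(-0.05) − (-0.30)(0.65) = 0.2025
  C_32 = −[(0.55)(-0.05) − (-0.30)(-0.05)] = 0.0425
  C_33 = (0.55)(0.65) − (-0.15)(-0.05) = 0.3500
det(I−A) = Σ_j (I−A)_1j·C_1j = (0.55)(0.3850) + (-0.15)(0.0500) + (-0.30)(0.2650) = 0.12475
adj(I−A) = Cᵀ =
  [ 0.3850   0.1200   0.2025]
  [ 0.0500   0.2100   0.0425]
  [ 0.2650   0.1150   0.3500]
(I − A)⁻¹ = adj(I−A) / det(I−A) ≈
  [   3.0862     0.9619     1.6232]
  [   0.4008     1.6834     0.3407]
  [   2.1242     0.9218     2.8056]
Δx = (I − A)⁻¹ Δd with Δd having +80 in the Media component and 0 elsewhere.
So Δx_T = L_TM · (+80), where L_TM = adj(I−A)_TM / det(I−A) = 0.2650 / 0.12475.
Δx_T = 0.2650 × (+80) / 0.12475 = 21.20 / 0.12475 ≈ 169.94.

Δx_T = 169.94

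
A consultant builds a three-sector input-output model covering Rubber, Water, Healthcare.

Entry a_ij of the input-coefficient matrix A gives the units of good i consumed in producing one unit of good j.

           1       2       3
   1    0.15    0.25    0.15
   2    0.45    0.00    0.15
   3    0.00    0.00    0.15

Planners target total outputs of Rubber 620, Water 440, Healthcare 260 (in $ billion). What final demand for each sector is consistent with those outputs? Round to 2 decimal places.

d_1 = 378.00, d_2 = 122.00, d_3 = 221.00

I − A =
  [   0.85    -0.25    -0.15]
  [  -0.45     1.00    -0.15]
  [   0.00     0.00     0.85]
d = (I − A) x:
  d_1 = (+0.85)·620 + (-0.25)·440 + (-0.15)·260 = 378.00
  d_2 = (-0.45)·620 + (+1.00)·440 + (-0.15)·260 = 122.00
  d_3 = (+0.00)·620 + (+0.00)·440 + (+0.85)·260 = 221.00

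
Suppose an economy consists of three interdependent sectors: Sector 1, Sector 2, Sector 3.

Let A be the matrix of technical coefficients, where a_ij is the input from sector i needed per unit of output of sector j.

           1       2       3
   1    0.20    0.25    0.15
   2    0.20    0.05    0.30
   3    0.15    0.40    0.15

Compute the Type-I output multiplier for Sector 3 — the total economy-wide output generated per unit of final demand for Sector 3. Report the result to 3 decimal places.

m_3 = 2.587

I − A =
  [   0.80    -0.25    -0.15]
  [  -0.20     0.95    -0.30]
  [  -0.15    -0.40     0.85]
Cofactors of I−A, C_ij = (−1)^(i+j)·(minor ij) (rows/columns in the sector order above):
  C_11 = (0.95)(0.85) − (-0.30)(-0.40) = 0.6875
  C_12 = −[(-0.20)(0.85) − (-0.30)(-0.15)] = 0.2150
  C_13 = (-0.20)(-0.40) − (0.95)(-0.15) = 0.2225
  C_21 = −[(-0.25)(0.85) − (-0.15)(-0.40)] = 0.2725
  C_22 = (0.80)(0.85) − (-0.15)(-0.15) = 0.6575
  C_23 = −[(0.80)(-0.40) − (-0.25)(-0.15)] = 0.3575
  C_31 = (-0.25)(-0.30) − (-0.15)(0.95) = 0.2175
  C_32 = −[(0.80)(-0.30) − (-0.15)(-0.20)] = 0.2700
  C_33 = (0.80)(0.95) − (-0.25)(-0.20) = 0.7100
det(I−A) = Σ_j (I−A)_1j·C_1j = (0.80)(0.6875) + (-0.25)(0.2150) + (-0.15)(0.2225) = 0.462875
adj(I−A) = Cᵀ =
  [ 0.6875   0.2725   0.2175]
  [ 0.2150   0.6575   0.2700]
  [ 0.2225   0.3575   0.7100]
(I − A)⁻¹ = adj(I−A) / det(I−A) ≈
  [   1.4853     0.5887     0.4699]
  [   0.4645     1.4205     0.5833]
  [   0.4807     0.7723     1.5339]
The output multiplier for sector j is the column-j sum of the Leontief inverse (I − A)⁻¹ = adj(I−A) / det(I−A).
Column 3 of adj(I−A): (0.2175, 0.2700, 0.7100); det(I−A) = 0.462875.
m_3 = (0.2175 + 0.2700 + 0.7100) / 0.462875 = 1.1975 / 0.462875 ≈ 2.587.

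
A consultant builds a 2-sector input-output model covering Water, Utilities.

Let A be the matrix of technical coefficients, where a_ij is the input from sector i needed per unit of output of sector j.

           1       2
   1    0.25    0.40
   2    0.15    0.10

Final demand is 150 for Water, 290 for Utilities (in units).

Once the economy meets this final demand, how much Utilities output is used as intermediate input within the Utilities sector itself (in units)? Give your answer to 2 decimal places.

I − A =
  [   0.75    -0.40]
  [  -0.15     0.90]
det(I−A) = (0.75)(0.90) − (-0.40)(-0.15) = 0.6150
adj(I−A) = [[0.90, 0.40], [0.15, 0.75]]
(I − A)⁻¹ = adj(I−A) / det(I−A) ≈
  [   1.4634     0.6504]
  [   0.2439     1.2195]
First solve x = (I − A)⁻¹ d = adj(I−A)·d / det(I−A); in particular x_2 = (0.15·150 + 0.75·290) / 0.6150 = 240.00 / 0.6150 ≈ 390.2439.
Intermediate flow from 2 to 2: z_22 = a_22 · x_2 = 0.10 × 240.00 / 0.6150 = 24.00 / 0.6150 ≈ 39.02.

z_22 = 39.02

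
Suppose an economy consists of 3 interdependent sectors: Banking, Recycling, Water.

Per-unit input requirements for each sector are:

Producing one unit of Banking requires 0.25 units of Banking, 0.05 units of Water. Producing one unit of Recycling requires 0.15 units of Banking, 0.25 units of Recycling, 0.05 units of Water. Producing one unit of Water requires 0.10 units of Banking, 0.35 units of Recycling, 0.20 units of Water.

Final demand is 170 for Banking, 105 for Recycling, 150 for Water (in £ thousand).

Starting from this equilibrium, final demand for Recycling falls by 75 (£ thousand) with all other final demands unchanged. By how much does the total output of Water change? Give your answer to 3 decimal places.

I − A =
  [   0.75    -0.15    -0.10]
  [   0.00     0.75    -0.35]
  [  -0.05    -0.05     0.80]
Cofactors of I−A, C_ij = (−1)^(i+j)·(minor ij) (rows/columns in the sector order above):
  C_11 = (0.75)(0.80) − (-0.35)(-0.05) = 0.5825
  C_12 = −[(0.00)(0.80) − (-0.35)(-0.05)] = 0.0175
  C_13 = (0.00)(-0.05) − (0.75)(-0.05) = 0.0375
  C_21 = −[(-0.15)(0.80) − (-0.10)(-0.05)] = 0.1250
  C_22 = (0.75)(0.80) − (-0.10)(-0.05) = 0.5950
  C_23 = −[(0.75)(-0.05) − (-0.15)(-0.05)] = 0.0450
  C_31 = (-0.15)(-0.35) − (-0.10)(0.75) = 0.1275
  C_32 = −[(0.75)(-0.35) − (-0.10)(0.00)] = 0.2625
  C_33 = (0.75)(0.75) − (-0.15)(0.00) = 0.5625
det(I−A) = Σ_j (I−A)_1j·C_1j = (0.75)(0.5825) + (-0.15)(0.0175) + (-0.10)(0.0375) = 0.4305
adj(I−A) = Cᵀ =
  [ 0.5825   0.1250   0.1275]
  [ 0.0175   0.5950   0.2625]
  [ 0.0375   0.0450   0.5625]
(I − A)⁻¹ = adj(I−A) / det(I−A) ≈
  [   1.3531     0.2904     0.2962]
  [   0.0407     1.3821     0.6098]
  [   0.0871     0.1045     1.3066]
Δx = (I − A)⁻¹ Δd with Δd having -75 in the Recycling component and 0 elsewhere.
So Δx_3 = L_32 · (-75), where L_32 = adj(I−A)_32 / det(I−A) = 0.0450 / 0.4305.
Δx_3 = 0.0450 × (-75) / 0.4305 = -3.375 / 0.4305 ≈ -7.840.

Δx_3 = -7.840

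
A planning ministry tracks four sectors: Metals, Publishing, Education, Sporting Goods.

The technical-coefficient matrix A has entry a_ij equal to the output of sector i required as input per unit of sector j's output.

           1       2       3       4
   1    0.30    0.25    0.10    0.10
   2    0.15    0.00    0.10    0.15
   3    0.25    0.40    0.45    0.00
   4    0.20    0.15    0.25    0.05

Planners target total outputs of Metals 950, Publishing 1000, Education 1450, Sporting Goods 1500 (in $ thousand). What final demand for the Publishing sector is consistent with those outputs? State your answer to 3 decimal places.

I − A =
  [   0.70    -0.25    -0.10    -0.10]
  [  -0.15     1.00    -0.10    -0.15]
  [  -0.25    -0.40     0.55     0.00]
  [  -0.20    -0.15    -0.25     0.95]
d = (I − A) x:
  d_1 = (+0.70)·950 + (-0.25)·1000 + (-0.10)·1450 + (-0.10)·1500 = 120.000
  d_2 = (-0.15)·950 + (+1.00)·1000 + (-0.10)·1450 + (-0.15)·1500 = 487.500
  d_3 = (-0.25)·950 + (-0.40)·1000 + (+0.55)·1450 + (+0.00)·1500 = 160.000
  d_4 = (-0.20)·950 + (-0.15)·1000 + (-0.25)·1450 + (+0.95)·1500 = 722.500

d_2 = 487.500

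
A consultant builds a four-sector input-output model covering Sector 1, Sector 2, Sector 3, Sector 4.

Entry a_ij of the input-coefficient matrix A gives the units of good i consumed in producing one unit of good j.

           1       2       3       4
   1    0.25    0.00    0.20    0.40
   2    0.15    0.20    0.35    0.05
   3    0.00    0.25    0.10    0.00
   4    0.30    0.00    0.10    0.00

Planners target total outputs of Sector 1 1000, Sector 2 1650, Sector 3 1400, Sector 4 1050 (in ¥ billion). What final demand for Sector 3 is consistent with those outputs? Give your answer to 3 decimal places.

I − A =
  [   0.75     0.00    -0.20    -0.40]
  [  -0.15     0.80    -0.35    -0.05]
  [   0.00    -0.25     0.90     0.00]
  [  -0.30     0.00    -0.10     1.00]
d = (I − A) x:
  d_1 = (+0.75)·1000 + (+0.00)·1650 + (-0.20)·1400 + (-0.40)·1050 = 50.000
  d_2 = (-0.15)·1000 + (+0.80)·1650 + (-0.35)·1400 + (-0.05)·1050 = 627.500
  d_3 = (+0.00)·1000 + (-0.25)·1650 + (+0.90)·1400 + (+0.00)·1050 = 847.500
  d_4 = (-0.30)·1000 + (+0.00)·1650 + (-0.10)·1400 + (+1.00)·1050 = 610.000

d_3 = 847.500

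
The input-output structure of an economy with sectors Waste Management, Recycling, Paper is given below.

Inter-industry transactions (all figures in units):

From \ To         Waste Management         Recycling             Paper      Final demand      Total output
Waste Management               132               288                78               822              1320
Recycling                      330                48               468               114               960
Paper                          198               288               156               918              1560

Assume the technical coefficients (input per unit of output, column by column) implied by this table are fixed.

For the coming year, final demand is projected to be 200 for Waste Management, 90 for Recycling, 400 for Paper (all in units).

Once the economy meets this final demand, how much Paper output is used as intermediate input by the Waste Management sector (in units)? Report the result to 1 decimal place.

Technical coefficients a_ij = z_ij / X_j:
  a_WW = 132/1320 = 0.10, a_RW = 330/1320 = 0.25, a_PW = 198/1320 = 0.15
  a_WR = 288/960 = 0.30, a_RR = 48/960 = 0.05, a_PR = 288/960 = 0.30
  a_WP = 78/1560 = 0.05, a_RP = 468/1560 = 0.30, a_PP = 156/1560 = 0.10
I − A =
  [   0.90    -0.30    -0.05]
  [  -0.25     0.95    -0.30]
  [  -0.15    -0.30     0.90]
Cofactors of I−A, C_ij = (−1)^(i+j)·(minor ij) (rows/columns in the sector order above):
  C_11 = (0.95)(0.90) − (-0.30)(-0.30) = 0.7650
  C_12 = −[(-0.25)(0.90) − (-0.30)(-0.15)] = 0.2700
  C_13 = (-0.25)(-0.30) − (0.95)(-0.15) = 0.2175
  C_21 = −[(-0.30)(0.90) − (-0.05)(-0.30)] = 0.2850
  C_22 = (0.90)(0.90) − (-0.05)(-0.15) = 0.8025
  C_23 = −[(0.90)(-0.30) − (-0.30)(-0.15)] = 0.3150
  C_31 = (-0.30)(-0.30) − (-0.05)(0.95) = 0.1375
  C_32 = −[(0.90)(-0.30) − (-0.05)(-0.25)] = 0.2825
  C_33 = (0.90)(0.95) − (-0.30)(-0.25) = 0.7800
det(I−A) = Σ_j (I−A)_1j·C_1j = (0.90)(0.7650) + (-0.30)(0.2700) + (-0.05)(0.2175) = 0.596625
adj(I−A) = Cᵀ =
  [ 0.7650   0.2850   0.1375]
  [ 0.2700   0.8025   0.2825]
  [ 0.2175   0.3150   0.7800]
(I − A)⁻¹ = adj(I−A) / det(I−A) ≈
  [   1.2822     0.4777     0.2305]
  [   0.4525     1.3451     0.4735]
  [   0.3646     0.5280     1.3074]
First solve x = (I − A)⁻¹ d = adj(I−A)·d / det(I−A); in particular x_W = (0.7650·200 + 0.2850·90 + 0.1375·400) / 0.596625 = 233.65 / 0.596625 ≈ 391.620.
Intermediate flow from P to W: z_PW = a_PW · x_W = 0.15 × 233.65 / 0.596625 = 35.0475 / 0.596625 ≈ 58.7.

z_PW = 58.7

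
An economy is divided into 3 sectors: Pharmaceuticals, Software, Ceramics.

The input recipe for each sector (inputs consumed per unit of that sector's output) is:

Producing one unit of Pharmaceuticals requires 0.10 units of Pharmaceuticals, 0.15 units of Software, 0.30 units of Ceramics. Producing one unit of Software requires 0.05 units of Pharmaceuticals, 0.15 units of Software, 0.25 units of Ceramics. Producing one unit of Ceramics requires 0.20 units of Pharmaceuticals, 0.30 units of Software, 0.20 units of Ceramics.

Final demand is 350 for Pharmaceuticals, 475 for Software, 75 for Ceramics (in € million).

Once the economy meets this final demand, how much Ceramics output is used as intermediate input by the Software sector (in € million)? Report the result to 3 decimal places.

z_32 = 215.300

I − A =
  [   0.90    -0.05    -0.20]
  [  -0.15     0.85    -0.30]
  [  -0.30    -0.25     0.80]
Cofactors of I−A, C_ij = (−1)^(i+j)·(minor ij) (rows/columns in the sector order above):
  C_11 = (0.85)(0.80) − (-0.30)(-0.25) = 0.6050
  C_12 = −[(-0.15)(0.80) − (-0.30)(-0.30)] = 0.2100
  C_13 = (-0.15)(-0.25) − (0.85)(-0.30) = 0.2925
  C_21 = −[(-0.05)(0.80) − (-0.20)(-0.25)] = 0.0900
  C_22 = (0.90)(0.80) − (-0.20)(-0.30) = 0.6600
  C_23 = −[(0.90)(-0.25) − (-0.05)(-0.30)] = 0.2400
  C_31 = (-0.05)(-0.30) − (-0.20)(0.85) = 0.1850
  C_32 = −[(0.90)(-0.30) − (-0.20)(-0.15)] = 0.3000
  C_33 = (0.90)(0.85) − (-0.05)(-0.15) = 0.7575
det(I−A) = Σ_j (I−A)_1j·C_1j = (0.90)(0.6050) + (-0.05)(0.2100) + (-0.20)(0.2925) = 0.4755
adj(I−A) = Cᵀ =
  [ 0.6050   0.0900   0.1850]
  [ 0.2100   0.6600   0.3000]
  [ 0.2925   0.2400   0.7575]
(I − A)⁻¹ = adj(I−A) / det(I−A) ≈
  [   1.2723     0.1893     0.3891]
  [   0.4416     1.3880     0.6309]
  [   0.6151     0.5047     1.5931]
First solve x = (I − A)⁻¹ d = adj(I−A)·d / det(I−A); in particular x_2 = (0.2100·350 + 0.6600·475 + 0.3000·75) / 0.4755 = 409.50 / 0.4755 ≈ 861.19874.
Intermediate flow from 3 to 2: z_32 = a_32 · x_2 = 0.25 × 409.50 / 0.4755 = 102.375 / 0.4755 ≈ 215.300.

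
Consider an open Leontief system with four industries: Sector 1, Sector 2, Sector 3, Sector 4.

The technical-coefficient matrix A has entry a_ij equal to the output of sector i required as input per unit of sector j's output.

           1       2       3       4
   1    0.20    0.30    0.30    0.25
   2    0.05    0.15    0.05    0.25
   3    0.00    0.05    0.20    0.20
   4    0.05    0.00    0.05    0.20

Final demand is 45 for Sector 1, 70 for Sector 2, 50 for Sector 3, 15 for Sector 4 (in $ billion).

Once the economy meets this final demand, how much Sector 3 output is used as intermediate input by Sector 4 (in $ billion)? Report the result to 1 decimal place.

I − A =
  [   0.80    -0.30    -0.30    -0.25]
  [  -0.05     0.85    -0.05    -0.25]
  [   0.00    -0.05     0.80    -0.20]
  [  -0.05     0.00    -0.05     0.80]
Compute the cofactors C_ij = (−1)^(i+j)·(3×3 minor ij) of I−A; the adjugate is their transpose:
adj(I−A) = Cᵀ =
  [ 0.532875   0.201625   0.230375   0.287125]
  [ 0.042000   0.491000   0.057750   0.181000]
  [ 0.011125   0.034375   0.517625   0.143625]
  [ 0.034000   0.014750   0.046750   0.529250]
det(I−A) = Σ_j (I−A)_1j·C_1j = (0.80)(0.532875) + (-0.30)(0.042000) + (-0.30)(0.011125) + (-0.25)(0.034000) = 0.4018625
(I − A)⁻¹ = adj(I−A) / det(I−A) ≈
  [   1.3260     0.5017     0.5733     0.7145]
  [   0.1045     1.2218     0.1437     0.4504]
  [   0.0277     0.0855     1.2881     0.3574]
  [   0.0846     0.0367     0.1163     1.3170]
First solve x = (I − A)⁻¹ d = adj(I−A)·d / det(I−A); in particular x_4 = (0.034000·45 + 0.014750·70 + 0.046750·50 + 0.529250·15) / 0.4018625 = 12.83875 / 0.4018625 ≈ 31.948.
Intermediate flow from 3 to 4: z_34 = a_34 · x_4 = 0.20 × 12.83875 / 0.4018625 = 2.56775 / 0.4018625 ≈ 6.4.

z_34 = 6.4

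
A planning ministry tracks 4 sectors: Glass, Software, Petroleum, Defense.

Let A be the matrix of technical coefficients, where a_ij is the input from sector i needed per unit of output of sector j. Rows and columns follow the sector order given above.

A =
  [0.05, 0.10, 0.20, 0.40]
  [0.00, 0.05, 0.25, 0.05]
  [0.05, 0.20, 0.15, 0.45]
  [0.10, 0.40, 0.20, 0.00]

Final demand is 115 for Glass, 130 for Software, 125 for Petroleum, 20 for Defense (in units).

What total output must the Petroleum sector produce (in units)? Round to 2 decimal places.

I − A =
  [   0.95    -0.10    -0.20    -0.40]
  [   0.00     0.95    -0.25    -0.05]
  [  -0.05    -0.20     0.85    -0.45]
  [  -0.10    -0.40    -0.20     1.00]
Compute the cofactors C_ij = (−1)^(i+j)·(3×3 minor ij) of I−A; the adjugate is their transpose:
adj(I−A) = Cᵀ =
  [ 0.608000   0.304000   0.328000   0.406000]
  [ 0.028500   0.665000   0.238000   0.151750]
  [ 0.090250   0.370500   0.845000   0.434875]
  [ 0.090250   0.370500   0.297000   0.708875]
det(I−A) = Σ_j (I−A)_1j·C_1j = (0.95)(0.608000) + (-0.10)(0.028500) + (-0.20)(0.090250) + (-0.40)(0.090250) = 0.5206
(I − A)⁻¹ = adj(I−A) / det(I−A) ≈
  [   1.1679     0.5839     0.6300     0.7799]
  [   0.0547     1.2774     0.4572     0.2915]
  [   0.1734     0.7117     1.6231     0.8353]
  [   0.1734     0.7117     0.5705     1.3617]
x = (I − A)⁻¹ d = adj(I−A)·d / det(I−A), with det(I−A) = 0.5206:
  x_G = (0.608000·115 + 0.304000·130 + 0.328000·125 + 0.406000·20) / 0.5206 = 158.56 / 0.5206 ≈ 304.57
  x_S = (0.028500·115 + 0.665000·130 + 0.238000·125 + 0.151750·20) / 0.5206 = 122.5125 / 0.5206 ≈ 235.33
  x_P = (0.090250·115 + 0.370500·130 + 0.845000·125 + 0.434875·20) / 0.5206 = 172.86625 / 0.5206 ≈ 332.05
  x_D = (0.090250·115 + 0.370500·130 + 0.297000·125 + 0.708875·20) / 0.5206 = 109.84625 / 0.5206 ≈ 211.00

x_P = 332.05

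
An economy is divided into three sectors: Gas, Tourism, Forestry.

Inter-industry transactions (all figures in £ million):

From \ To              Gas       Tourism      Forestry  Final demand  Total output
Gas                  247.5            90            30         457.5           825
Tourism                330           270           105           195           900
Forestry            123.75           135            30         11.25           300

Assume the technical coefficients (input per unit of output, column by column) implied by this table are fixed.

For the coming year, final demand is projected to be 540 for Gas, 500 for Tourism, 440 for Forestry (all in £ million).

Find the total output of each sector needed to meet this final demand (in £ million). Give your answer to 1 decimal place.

x_G = 1184.8, x_T = 1892.2, x_F = 1001.7

Technical coefficients a_ij = z_ij / X_j:
  a_GG = 247.5/825 = 0.30, a_TG = 330/825 = 0.40, a_FG = 123.75/825 = 0.15
  a_GT = 90/900 = 0.10, a_TT = 270/900 = 0.30, a_FT = 135/900 = 0.15
  a_GF = 30/300 = 0.10, a_TF = 105/300 = 0.35, a_FF = 30/300 = 0.10
I − A =
  [   0.70    -0.10    -0.10]
  [  -0.40     0.70    -0.35]
  [  -0.15    -0.15     0.90]
Cofactors of I−A, C_ij = (−1)^(i+j)·(minor ij) (rows/columns in the sector order above):
  C_11 = (0.70)(0.90) − (-0.35)(-0.15) = 0.5775
  C_12 = −[(-0.40)(0.90) − (-0.35)(-0.15)] = 0.4125
  C_13 = (-0.40)(-0.15) − (0.70)(-0.15) = 0.1650
  C_21 = −[(-0.10)(0.90) − (-0.10)(-0.15)] = 0.1050
  C_22 = (0.70)(0.90) − (-0.10)(-0.15) = 0.6150
  C_23 = −[(0.70)(-0.15) − (-0.10)(-0.15)] = 0.1200
  C_31 = (-0.10)(-0.35) − (-0.10)(0.70) = 0.1050
  C_32 = −[(0.70)(-0.35) − (-0.10)(-0.40)] = 0.2850
  C_33 = (0.70)(0.70) − (-0.10)(-0.40) = 0.4500
det(I−A) = Σ_j (I−A)_1j·C_1j = (0.70)(0.5775) + (-0.10)(0.4125) + (-0.10)(0.1650) = 0.3465
adj(I−A) = Cᵀ =
  [ 0.5775   0.1050   0.1050]
  [ 0.4125   0.6150   0.2850]
  [ 0.1650   0.1200   0.4500]
(I − A)⁻¹ = adj(I−A) / det(I−A) ≈
  [   1.6667     0.3030     0.3030]
  [   1.1905     1.7749     0.8225]
  [   0.4762     0.3463     1.2987]
x = (I − A)⁻¹ d = adj(I−A)·d / det(I−A), with det(I−A) = 0.3465:
  x_G = (0.5775·540 + 0.1050·500 + 0.1050·440) / 0.3465 = 410.55 / 0.3465 ≈ 1184.8
  x_T = (0.4125·540 + 0.6150·500 + 0.2850·440) / 0.3465 = 655.65 / 0.3465 ≈ 1892.2
  x_F = (0.1650·540 + 0.1200·500 + 0.4500·440) / 0.3465 = 347.10 / 0.3465 ≈ 1001.7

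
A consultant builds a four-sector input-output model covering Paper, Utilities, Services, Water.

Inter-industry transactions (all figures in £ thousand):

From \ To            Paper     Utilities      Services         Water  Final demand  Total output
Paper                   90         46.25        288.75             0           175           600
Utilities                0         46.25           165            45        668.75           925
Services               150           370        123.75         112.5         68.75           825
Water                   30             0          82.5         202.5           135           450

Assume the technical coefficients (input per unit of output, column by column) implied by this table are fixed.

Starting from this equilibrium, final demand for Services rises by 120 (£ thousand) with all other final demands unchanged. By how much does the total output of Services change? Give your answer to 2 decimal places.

Technical coefficients a_ij = z_ij / X_j:
  a_PP = 90/600 = 0.15, a_UP = 0/600 = 0.00, a_SP = 150/600 = 0.25, a_WP = 30/600 = 0.05
  a_PU = 46.25/925 = 0.05, a_UU = 46.25/925 = 0.05, a_SU = 370/925 = 0.40, a_WU = 0/925 = 0.00
  a_PS = 288.75/825 = 0.35, a_US = 165/825 = 0.20, a_SS = 123.75/825 = 0.15, a_WS = 82.5/825 = 0.10
  a_PW = 0/450 = 0.00, a_UW = 45/450 = 0.10, a_SW = 112.5/450 = 0.25, a_WW = 202.5/450 = 0.45
I − A =
  [   0.85    -0.05    -0.35     0.00]
  [   0.00     0.95    -0.20    -0.10]
  [  -0.25    -0.40     0.85    -0.25]
  [  -0.05     0.00    -0.10     0.55]
Compute the cofactors C_ij = (−1)^(i+j)·(3×3 minor ij) of I−A; the adjugate is their transpose:
adj(I−A) = Cᵀ =
  [ 0.372375   0.099125   0.188875   0.103875]
  [ 0.036750   0.323625   0.103750   0.106000]
  [ 0.144500   0.194500   0.443875   0.237125]
  [ 0.060125   0.044375   0.097875   0.532750]
det(I−A) = Σ_j (I−A)_1j·C_1j = (0.85)(0.372375) + (-0.05)(0.036750) + (-0.35)(0.144500) + (0.00)(0.060125) = 0.26410625
(I − A)⁻¹ = adj(I−A) / det(I−A) ≈
  [   1.4099     0.3753     0.7151     0.3933]
  [   0.1391     1.2254     0.3928     0.4014]
  [   0.5471     0.7364     1.6807     0.8978]
  [   0.2277     0.1680     0.3706     2.0172]
Δx = (I − A)⁻¹ Δd with Δd having +120 in the Services component and 0 elsewhere.
So Δx_S = L_SS · (+120), where L_SS = adj(I−A)_SS / det(I−A) = 0.443875 / 0.26410625.
Δx_S = 0.443875 × (+120) / 0.26410625 = 53.265 / 0.26410625 ≈ 201.68.

Δx_S = 201.68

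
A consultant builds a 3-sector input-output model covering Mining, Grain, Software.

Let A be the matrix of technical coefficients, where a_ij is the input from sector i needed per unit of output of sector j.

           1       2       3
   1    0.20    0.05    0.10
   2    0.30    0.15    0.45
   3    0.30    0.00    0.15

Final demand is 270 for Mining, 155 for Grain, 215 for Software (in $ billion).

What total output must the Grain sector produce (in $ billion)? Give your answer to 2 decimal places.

x_2 = 543.90

I − A =
  [   0.80    -0.05    -0.10]
  [  -0.30     0.85    -0.45]
  [  -0.30     0.00     0.85]
Cofactors of I−A, C_ij = (−1)^(i+j)·(minor ij) (rows/columns in the sector order above):
  C_11 = (0.85)(0.85) − (-0.45)(0.00) = 0.7225
  C_12 = −[(-0.30)(0.85) − (-0.45)(-0.30)] = 0.3900
  C_13 = (-0.30)(0.00) − (0.85)(-0.30) = 0.2550
  C_21 = −[(-0.05)(0.85) − (-0.10)(0.00)] = 0.0425
  C_22 = (0.80)(0.85) − (-0.10)(-0.30) = 0.6500
  C_23 = −[(0.80)(0.00) − (-0.05)(-0.30)] = 0.0150
  C_31 = (-0.05)(-0.45) − (-0.10)(0.85) = 0.1075
  C_32 = −[(0.80)(-0.45) − (-0.10)(-0.30)] = 0.3900
  C_33 = (0.80)(0.85) − (-0.05)(-0.30) = 0.6650
det(I−A) = Σ_j (I−A)_1j·C_1j = (0.80)(0.7225) + (-0.05)(0.3900) + (-0.10)(0.2550) = 0.5330
adj(I−A) = Cᵀ =
  [ 0.7225   0.0425   0.1075]
  [ 0.3900   0.6500   0.3900]
  [ 0.2550   0.0150   0.6650]
(I − A)⁻¹ = adj(I−A) / det(I−A) ≈
  [   1.3555     0.0797     0.2017]
  [   0.7317     1.2195     0.7317]
  [   0.4784     0.0281     1.2477]
x = (I − A)⁻¹ d = adj(I−A)·d / det(I−A), with det(I−A) = 0.5330:
  x_1 = (0.7225·270 + 0.0425·155 + 0.1075·215) / 0.5330 = 224.775 / 0.5330 ≈ 421.72
  x_2 = (0.3900·270 + 0.6500·155 + 0.3900·215) / 0.5330 = 289.90 / 0.5330 ≈ 543.90
  x_3 = (0.2550·270 + 0.0150·155 + 0.6650·215) / 0.5330 = 214.15 / 0.5330 ≈ 401.78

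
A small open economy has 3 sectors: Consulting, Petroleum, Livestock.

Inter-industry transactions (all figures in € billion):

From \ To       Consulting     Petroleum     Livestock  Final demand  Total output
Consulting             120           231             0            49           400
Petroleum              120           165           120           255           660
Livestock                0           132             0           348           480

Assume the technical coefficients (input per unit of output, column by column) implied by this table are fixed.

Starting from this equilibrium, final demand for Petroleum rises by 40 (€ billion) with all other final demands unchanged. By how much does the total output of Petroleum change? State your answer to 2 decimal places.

Δx_2 = 72.73

Technical coefficients a_ij = z_ij / X_j:
  a_11 = 120/400 = 0.30, a_21 = 120/400 = 0.30, a_31 = 0/400 = 0.00
  a_12 = 231/660 = 0.35, a_22 = 165/660 = 0.25, a_32 = 132/660 = 0.20
  a_13 = 0/480 = 0.00, a_23 = 120/480 = 0.25, a_33 = 0/480 = 0.00
I − A =
  [   0.70    -0.35     0.00]
  [  -0.30     0.75    -0.25]
  [   0.00    -0.20     1.00]
Cofactors of I−A, C_ij = (−1)^(i+j)·(minor ij) (rows/columns in the sector order above):
  C_11 = (0.75)(1.00) − (-0.25)(-0.20) = 0.7000
  C_12 = −[(-0.30)(1.00) − (-0.25)(0.00)] = 0.3000
  C_13 = (-0.30)(-0.20) − (0.75)(0.00) = 0.0600
  C_21 = −[(-0.35)(1.00) − (0.00)(-0.20)] = 0.3500
  C_22 = (0.70)(1.00) − (0.00)(0.00) = 0.7000
  C_23 = −[(0.70)(-0.20) − (-0.35)(0.00)] = 0.1400
  C_31 = (-0.35)(-0.25) − (0.00)(0.75) = 0.0875
  C_32 = −[(0.70)(-0.25) − (0.00)(-0.30)] = 0.1750
  C_33 = (0.70)(0.75) − (-0.35)(-0.30) = 0.4200
det(I−A) = Σ_j (I−A)_1j·C_1j = (0.70)(0.7000) + (-0.35)(0.3000) + (0.00)(0.0600) = 0.3850
adj(I−A) = Cᵀ =
  [ 0.7000   0.3500   0.0875]
  [ 0.3000   0.7000   0.1750]
  [ 0.0600   0.1400   0.4200]
(I − A)⁻¹ = adj(I−A) / det(I−A) ≈
  [   1.8182     0.9091     0.2273]
  [   0.7792     1.8182     0.4545]
  [   0.1558     0.3636     1.0909]
Δx = (I − A)⁻¹ Δd with Δd having +40 in the Petroleum component and 0 elsewhere.
So Δx_2 = L_22 · (+40), where L_22 = adj(I−A)_22 / det(I−A) = 0.7000 / 0.3850.
Δx_2 = 0.7000 × (+40) / 0.3850 = 28.00 / 0.3850 ≈ 72.73.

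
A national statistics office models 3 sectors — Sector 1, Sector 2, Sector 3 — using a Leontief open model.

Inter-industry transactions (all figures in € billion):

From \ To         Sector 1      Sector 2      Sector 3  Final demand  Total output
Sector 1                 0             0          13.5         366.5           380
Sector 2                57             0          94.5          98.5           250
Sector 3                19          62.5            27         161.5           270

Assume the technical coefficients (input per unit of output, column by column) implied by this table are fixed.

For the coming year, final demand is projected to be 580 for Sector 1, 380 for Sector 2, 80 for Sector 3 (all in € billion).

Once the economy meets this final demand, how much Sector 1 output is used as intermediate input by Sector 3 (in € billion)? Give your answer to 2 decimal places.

Technical coefficients a_ij = z_ij / X_j:
  a_11 = 0/380 = 0.00, a_21 = 57/380 = 0.15, a_31 = 19/380 = 0.05
  a_12 = 0/250 = 0.00, a_22 = 0/250 = 0.00, a_32 = 62.5/250 = 0.25
  a_13 = 13.5/270 = 0.05, a_23 = 94.5/270 = 0.35, a_33 = 27/270 = 0.10
I − A =
  [   1.00     0.00    -0.05]
  [  -0.15     1.00    -0.35]
  [  -0.05    -0.25     0.90]
Cofactors of I−A, C_ij = (−1)^(i+j)·(minor ij) (rows/columns in the sector order above):
  C_11 = (1.00)(0.90) − (-0.35)(-0.25) = 0.8125
  C_12 = −[(-0.15)(0.90) − (-0.35)(-0.05)] = 0.1525
  C_13 = (-0.15)(-0.25) − (1.00)(-0.05) = 0.0875
  C_21 = −[(0.00)(0.90) − (-0.05)(-0.25)] = 0.0125
  C_22 = (1.00)(0.90) − (-0.05)(-0.05) = 0.8975
  C_23 = −[(1.00)(-0.25) − (0.00)(-0.05)] = 0.2500
  C_31 = (0.00)(-0.35) − (-0.05)(1.00) = 0.0500
  C_32 = −[(1.00)(-0.35) − (-0.05)(-0.15)] = 0.3575
  C_33 = (1.00)(1.00) − (0.00)(-0.15) = 1.0000
det(I−A) = Σ_j (I−A)_1j·C_1j = (1.00)(0.8125) + (0.00)(0.1525) + (-0.05)(0.0875) = 0.808125
adj(I−A) = Cᵀ =
  [ 0.8125   0.0125   0.0500]
  [ 0.1525   0.8975   0.3575]
  [ 0.0875   0.2500   1.0000]
(I − A)⁻¹ = adj(I−A) / det(I−A) ≈
  [   1.0054     0.0155     0.0619]
  [   0.1887     1.1106     0.4424]
  [   0.1083     0.3094     1.2374]
First solve x = (I − A)⁻¹ d = adj(I−A)·d / det(I−A); in particular x_3 = (0.0875·580 + 0.2500·380 + 1.0000·80) / 0.808125 = 225.75 / 0.808125 ≈ 279.3503.
Intermediate flow from 1 to 3: z_13 = a_13 · x_3 = 0.05 × 225.75 / 0.808125 = 11.2875 / 0.808125 ≈ 13.97.

z_13 = 13.97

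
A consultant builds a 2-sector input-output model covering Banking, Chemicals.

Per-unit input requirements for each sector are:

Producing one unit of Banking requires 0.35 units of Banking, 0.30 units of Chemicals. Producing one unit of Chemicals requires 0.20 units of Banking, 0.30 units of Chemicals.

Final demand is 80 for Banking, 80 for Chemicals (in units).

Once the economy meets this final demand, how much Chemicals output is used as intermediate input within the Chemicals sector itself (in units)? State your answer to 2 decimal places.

z_22 = 57.72

I − A =
  [   0.65    -0.20]
  [  -0.30     0.70]
det(I−A) = (0.65)(0.70) − (-0.20)(-0.30) = 0.3950
adj(I−A) = [[0.70, 0.20], [0.30, 0.65]]
(I − A)⁻¹ = adj(I−A) / det(I−A) ≈
  [   1.7722     0.5063]
  [   0.7595     1.6456]
First solve x = (I − A)⁻¹ d = adj(I−A)·d / det(I−A); in particular x_2 = (0.30·80 + 0.65·80) / 0.3950 = 76.00 / 0.3950 ≈ 192.4051.
Intermediate flow from 2 to 2: z_22 = a_22 · x_2 = 0.30 × 76.00 / 0.3950 = 22.80 / 0.3950 ≈ 57.72.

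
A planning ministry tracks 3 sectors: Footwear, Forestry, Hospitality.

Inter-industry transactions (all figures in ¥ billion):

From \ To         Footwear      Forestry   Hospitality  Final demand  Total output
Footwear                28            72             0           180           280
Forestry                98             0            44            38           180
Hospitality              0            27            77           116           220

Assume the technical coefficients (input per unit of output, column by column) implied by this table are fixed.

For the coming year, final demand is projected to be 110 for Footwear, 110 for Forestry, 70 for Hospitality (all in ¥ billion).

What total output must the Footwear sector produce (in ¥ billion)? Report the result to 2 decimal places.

x_1 = 219.27

Technical coefficients a_ij = z_ij / X_j:
  a_11 = 28/280 = 0.10, a_21 = 98/280 = 0.35, a_31 = 0/280 = 0.00
  a_12 = 72/180 = 0.40, a_22 = 0/180 = 0.00, a_32 = 27/180 = 0.15
  a_13 = 0/220 = 0.00, a_23 = 44/220 = 0.20, a_33 = 77/220 = 0.35
I − A =
  [   0.90    -0.40     0.00]
  [  -0.35     1.00    -0.20]
  [   0.00    -0.15     0.65]
Cofactors of I−A, C_ij = (−1)^(i+j)·(minor ij) (rows/columns in the sector order above):
  C_11 = (1.00)(0.65) − (-0.20)(-0.15) = 0.6200
  C_12 = −[(-0.35)(0.65) − (-0.20)(0.00)] = 0.2275
  C_13 = (-0.35)(-0.15) − (1.00)(0.00) = 0.0525
  C_21 = −[(-0.40)(0.65) − (0.00)(-0.15)] = 0.2600
  C_22 = (0.90)(0.65) − (0.00)(0.00) = 0.5850
  C_23 = −[(0.90)(-0.15) − (-0.40)(0.00)] = 0.1350
  C_31 = (-0.40)(-0.20) − (0.00)(1.00) = 0.0800
  C_32 = −[(0.90)(-0.20) − (0.00)(-0.35)] = 0.1800
  C_33 = (0.90)(1.00) − (-0.40)(-0.35) = 0.7600
det(I−A) = Σ_j (I−A)_1j·C_1j = (0.90)(0.6200) + (-0.40)(0.2275) + (0.00)(0.0525) = 0.4670
adj(I−A) = Cᵀ =
  [ 0.6200   0.2600   0.0800]
  [ 0.2275   0.5850   0.1800]
  [ 0.0525   0.1350   0.7600]
(I − A)⁻¹ = adj(I−A) / det(I−A) ≈
  [   1.3276     0.5567     0.1713]
  [   0.4872     1.2527     0.3854]
  [   0.1124     0.2891     1.6274]
x = (I − A)⁻¹ d = adj(I−A)·d / det(I−A), with det(I−A) = 0.4670:
  x_1 = (0.6200·110 + 0.2600·110 + 0.0800·70) / 0.4670 = 102.40 / 0.4670 ≈ 219.27
  x_2 = (0.2275·110 + 0.5850·110 + 0.1800·70) / 0.4670 = 101.975 / 0.4670 ≈ 218.36
  x_3 = (0.0525·110 + 0.1350·110 + 0.7600·70) / 0.4670 = 73.825 / 0.4670 ≈ 158.08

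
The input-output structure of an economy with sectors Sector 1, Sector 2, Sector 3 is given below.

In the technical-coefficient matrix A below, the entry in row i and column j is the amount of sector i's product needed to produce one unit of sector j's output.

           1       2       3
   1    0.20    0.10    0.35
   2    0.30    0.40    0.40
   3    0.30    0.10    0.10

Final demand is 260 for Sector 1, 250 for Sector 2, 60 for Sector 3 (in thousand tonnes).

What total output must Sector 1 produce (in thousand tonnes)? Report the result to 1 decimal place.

I − A =
  [   0.80    -0.10    -0.35]
  [  -0.30     0.60    -0.40]
  [  -0.30    -0.10     0.90]
Cofactors of I−A, C_ij = (−1)^(i+j)·(minor ij) (rows/columns in the sector order above):
  C_11 = (0.60)(0.90) − (-0.40)(-0.10) = 0.5000
  C_12 = −[(-0.30)(0.90) − (-0.40)(-0.30)] = 0.3900
  C_13 = (-0.30)(-0.10) − (0.60)(-0.30) = 0.2100
  C_21 = −[(-0.10)(0.90) − (-0.35)(-0.10)] = 0.1250
  C_22 = (0.80)(0.90) − (-0.35)(-0.30) = 0.6150
  C_23 = −[(0.80)(-0.10) − (-0.10)(-0.30)] = 0.1100
  C_31 = (-0.10)(-0.40) − (-0.35)(0.60) = 0.2500
  C_32 = −[(0.80)(-0.40) − (-0.35)(-0.30)] = 0.4250
  C_33 = (0.80)(0.60) − (-0.10)(-0.30) = 0.4500
det(I−A) = Σ_j (I−A)_1j·C_1j = (0.80)(0.5000) + (-0.10)(0.3900) + (-0.35)(0.2100) = 0.2875
adj(I−A) = Cᵀ =
  [ 0.5000   0.1250   0.2500]
  [ 0.3900   0.6150   0.4250]
  [ 0.2100   0.1100   0.4500]
(I − A)⁻¹ = adj(I−A) / det(I−A) ≈
  [   1.7391     0.4348     0.8696]
  [   1.3565     2.1391     1.4783]
  [   0.7304     0.3826     1.5652]
x = (I − A)⁻¹ d = adj(I−A)·d / det(I−A), with det(I−A) = 0.2875:
  x_1 = (0.5000·260 + 0.1250·250 + 0.2500·60) / 0.2875 = 176.25 / 0.2875 ≈ 613.0
  x_2 = (0.3900·260 + 0.6150·250 + 0.4250·60) / 0.2875 = 280.65 / 0.2875 ≈ 976.2
  x_3 = (0.2100·260 + 0.1100·250 + 0.4500·60) / 0.2875 = 109.10 / 0.2875 ≈ 379.5

x_1 = 613.0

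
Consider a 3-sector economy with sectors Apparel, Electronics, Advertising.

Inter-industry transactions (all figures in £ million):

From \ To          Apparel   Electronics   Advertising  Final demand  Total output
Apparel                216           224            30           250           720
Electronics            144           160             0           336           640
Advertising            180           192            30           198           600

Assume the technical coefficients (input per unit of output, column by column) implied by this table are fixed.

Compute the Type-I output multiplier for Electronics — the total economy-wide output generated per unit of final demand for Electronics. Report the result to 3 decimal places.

Technical coefficients a_ij = z_ij / X_j:
  a_11 = 216/720 = 0.30, a_21 = 144/720 = 0.20, a_31 = 180/720 = 0.25
  a_12 = 224/640 = 0.35, a_22 = 160/640 = 0.25, a_32 = 192/640 = 0.30
  a_13 = 30/600 = 0.05, a_23 = 0/600 = 0.00, a_33 = 30/600 = 0.05
I − A =
  [   0.70    -0.35    -0.05]
  [  -0.20     0.75     0.00]
  [  -0.25    -0.30     0.95]
Cofactors of I−A, C_ij = (−1)^(i+j)·(minor ij) (rows/columns in the sector order above):
  C_11 = (0.75)(0.95) − (0.00)(-0.30) = 0.7125
  C_12 = −[(-0.20)(0.95) − (0.00)(-0.25)] = 0.1900
  C_13 = (-0.20)(-0.30) − (0.75)(-0.25) = 0.2475
  C_21 = −[(-0.35)(0.95) − (-0.05)(-0.30)] = 0.3475
  C_22 = (0.70)(0.95) − (-0.05)(-0.25) = 0.6525
  C_23 = −[(0.70)(-0.30) − (-0.35)(-0.25)] = 0.2975
  C_31 = (-0.35)(0.00) − (-0.05)(0.75) = 0.0375
  C_32 = −[(0.70)(0.00) − (-0.05)(-0.20)] = 0.0100
  C_33 = (0.70)(0.75) − (-0.35)(-0.20) = 0.4550
det(I−A) = Σ_j (I−A)_1j·C_1j = (0.70)(0.7125) + (-0.35)(0.1900) + (-0.05)(0.2475) = 0.419875
adj(I−A) = Cᵀ =
  [ 0.7125   0.3475   0.0375]
  [ 0.1900   0.6525   0.0100]
  [ 0.2475   0.2975   0.4550]
(I − A)⁻¹ = adj(I−A) / det(I−A) ≈
  [   1.6969     0.8276     0.0893]
  [   0.4525     1.5540     0.0238]
  [   0.5895     0.7085     1.0837]
The output multiplier for sector j is the column-j sum of the Leontief inverse (I − A)⁻¹ = adj(I−A) / det(I−A).
Column 2 of adj(I−A): (0.3475, 0.6525, 0.2975); det(I−A) = 0.419875.
m_2 = (0.3475 + 0.6525 + 0.2975) / 0.419875 = 1.2975 / 0.419875 ≈ 3.090.

m_2 = 3.090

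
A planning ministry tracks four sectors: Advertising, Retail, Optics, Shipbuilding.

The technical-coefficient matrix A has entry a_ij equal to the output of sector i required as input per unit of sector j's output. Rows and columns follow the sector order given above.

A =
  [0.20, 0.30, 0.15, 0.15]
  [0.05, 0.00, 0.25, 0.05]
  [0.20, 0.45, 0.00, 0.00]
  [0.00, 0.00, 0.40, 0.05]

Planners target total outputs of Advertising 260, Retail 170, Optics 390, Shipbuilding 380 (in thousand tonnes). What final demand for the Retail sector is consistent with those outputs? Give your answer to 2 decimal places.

I − A =
  [   0.80    -0.30    -0.15    -0.15]
  [  -0.05     1.00    -0.25    -0.05]
  [  -0.20    -0.45     1.00     0.00]
  [   0.00     0.00    -0.40     0.95]
d = (I − A) x:
  d_1 = (+0.80)·260 + (-0.30)·170 + (-0.15)·390 + (-0.15)·380 = 41.50
  d_2 = (-0.05)·260 + (+1.00)·170 + (-0.25)·390 + (-0.05)·380 = 40.50
  d_3 = (-0.20)·260 + (-0.45)·170 + (+1.00)·390 + (+0.00)·380 = 261.50
  d_4 = (+0.00)·260 + (+0.00)·170 + (-0.40)·390 + (+0.95)·380 = 205.00

d_2 = 40.50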